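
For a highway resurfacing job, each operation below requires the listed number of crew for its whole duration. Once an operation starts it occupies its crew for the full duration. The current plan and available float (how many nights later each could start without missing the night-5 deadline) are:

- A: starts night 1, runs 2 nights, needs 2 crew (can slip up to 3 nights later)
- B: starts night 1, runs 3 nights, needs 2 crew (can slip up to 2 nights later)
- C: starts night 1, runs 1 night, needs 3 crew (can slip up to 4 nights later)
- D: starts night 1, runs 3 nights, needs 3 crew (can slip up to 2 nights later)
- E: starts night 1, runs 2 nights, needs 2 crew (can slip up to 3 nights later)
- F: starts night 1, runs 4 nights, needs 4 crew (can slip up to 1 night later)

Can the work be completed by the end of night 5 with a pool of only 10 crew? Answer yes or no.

Schedule A@1, B@1, C@1, D@3, E@4, F@2: n1:7  n2:8  n3:9  n4:9  n5:9 — peak 9 ≤ 10.

yes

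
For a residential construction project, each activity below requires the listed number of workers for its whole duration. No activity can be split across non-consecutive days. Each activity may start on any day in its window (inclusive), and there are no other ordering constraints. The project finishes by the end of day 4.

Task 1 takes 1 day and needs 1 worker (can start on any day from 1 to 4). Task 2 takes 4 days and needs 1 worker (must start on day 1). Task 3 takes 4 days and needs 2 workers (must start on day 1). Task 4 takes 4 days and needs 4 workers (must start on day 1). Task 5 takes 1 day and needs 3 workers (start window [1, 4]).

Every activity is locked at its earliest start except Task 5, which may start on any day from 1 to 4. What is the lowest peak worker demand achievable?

10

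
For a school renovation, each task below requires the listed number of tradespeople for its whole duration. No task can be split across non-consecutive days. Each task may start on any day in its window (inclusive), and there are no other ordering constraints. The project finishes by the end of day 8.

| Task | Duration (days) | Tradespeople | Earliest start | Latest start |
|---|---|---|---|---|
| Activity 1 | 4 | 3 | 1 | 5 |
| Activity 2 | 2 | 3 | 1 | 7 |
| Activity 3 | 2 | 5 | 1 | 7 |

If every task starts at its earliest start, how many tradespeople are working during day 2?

At early start, day 2 has: Activity 1, Activity 2, Activity 3.
Demand: 3 + 3 + 5 = 11.

11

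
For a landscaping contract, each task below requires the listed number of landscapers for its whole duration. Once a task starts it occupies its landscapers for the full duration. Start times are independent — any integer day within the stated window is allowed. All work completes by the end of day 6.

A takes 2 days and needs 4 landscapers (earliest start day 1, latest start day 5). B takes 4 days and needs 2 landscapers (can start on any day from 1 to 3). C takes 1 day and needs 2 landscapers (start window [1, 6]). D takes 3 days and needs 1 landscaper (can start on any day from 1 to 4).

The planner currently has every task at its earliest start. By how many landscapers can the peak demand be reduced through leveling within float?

5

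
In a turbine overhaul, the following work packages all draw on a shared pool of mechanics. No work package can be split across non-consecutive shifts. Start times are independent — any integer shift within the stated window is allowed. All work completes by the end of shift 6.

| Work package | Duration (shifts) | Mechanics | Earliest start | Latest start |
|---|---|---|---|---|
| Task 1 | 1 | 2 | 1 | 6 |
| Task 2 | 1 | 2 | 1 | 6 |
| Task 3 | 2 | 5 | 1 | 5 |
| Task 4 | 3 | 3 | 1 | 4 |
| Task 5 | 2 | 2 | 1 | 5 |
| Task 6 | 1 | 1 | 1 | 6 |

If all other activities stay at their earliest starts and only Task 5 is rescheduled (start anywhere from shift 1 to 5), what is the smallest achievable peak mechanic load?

13

Task 5@1: s1:15  s2:10  s3:3  s4:0  s5:0  s6:0 → peak 15
Task 5@2: s1:13  s2:10  s3:5  s4:0  s5:0  s6:0 → peak 13
Task 5@3: s1:13  s2:8  s3:5  s4:2  s5:0  s6:0 → peak 13
Task 5@4: s1:13  s2:8  s3:3  s4:2  s5:2  s6:0 → peak 13
Task 5@5: s1:13  s2:8  s3:3  s4:0  s5:2  s6:2 → peak 13
Best is Task 5@2, peak 13.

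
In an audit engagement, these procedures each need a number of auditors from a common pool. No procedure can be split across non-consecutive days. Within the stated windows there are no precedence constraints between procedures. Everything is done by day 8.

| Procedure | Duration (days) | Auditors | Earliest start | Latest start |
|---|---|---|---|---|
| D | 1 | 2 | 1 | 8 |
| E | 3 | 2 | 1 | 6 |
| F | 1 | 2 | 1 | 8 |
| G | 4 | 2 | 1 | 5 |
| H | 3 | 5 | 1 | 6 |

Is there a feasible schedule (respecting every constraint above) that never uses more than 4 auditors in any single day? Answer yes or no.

Total auditor-days = 33; over 8 days the average is 33/8 > 4, so some day must exceed 4.

no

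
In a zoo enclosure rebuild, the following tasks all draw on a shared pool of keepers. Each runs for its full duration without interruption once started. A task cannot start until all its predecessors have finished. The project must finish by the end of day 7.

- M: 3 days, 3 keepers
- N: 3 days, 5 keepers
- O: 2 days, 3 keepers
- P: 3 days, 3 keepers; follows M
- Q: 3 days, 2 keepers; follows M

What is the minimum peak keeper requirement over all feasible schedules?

8

Early-start (M@1, N@1, O@1, P@4, Q@4) gives peak 11: d1:11  d2:11  d3:8  d4:5  d5:5  d6:5  d7:0.
Shift O→4.
Schedule M@1, N@1, O@4, P@4, Q@4: d1:8  d2:8  d3:8  d4:8  d5:8  d6:5  d7:0 — peak 8.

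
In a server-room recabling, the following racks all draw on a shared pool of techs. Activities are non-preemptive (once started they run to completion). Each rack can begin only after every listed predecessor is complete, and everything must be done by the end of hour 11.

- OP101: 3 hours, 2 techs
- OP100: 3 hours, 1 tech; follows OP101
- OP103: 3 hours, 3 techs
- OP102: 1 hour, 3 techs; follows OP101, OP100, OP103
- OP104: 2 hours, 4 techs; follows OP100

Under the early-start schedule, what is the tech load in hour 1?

At early start, hour 1 has: OP101, OP103.
Demand: 2 + 3 = 5.

5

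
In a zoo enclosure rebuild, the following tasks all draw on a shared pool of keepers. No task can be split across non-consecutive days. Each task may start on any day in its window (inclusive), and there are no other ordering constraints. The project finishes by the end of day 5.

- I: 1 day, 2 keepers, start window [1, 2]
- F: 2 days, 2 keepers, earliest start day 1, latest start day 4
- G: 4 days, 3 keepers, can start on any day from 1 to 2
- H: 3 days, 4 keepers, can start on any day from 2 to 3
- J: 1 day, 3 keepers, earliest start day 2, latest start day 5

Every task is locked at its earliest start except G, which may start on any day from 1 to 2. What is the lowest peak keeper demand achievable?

12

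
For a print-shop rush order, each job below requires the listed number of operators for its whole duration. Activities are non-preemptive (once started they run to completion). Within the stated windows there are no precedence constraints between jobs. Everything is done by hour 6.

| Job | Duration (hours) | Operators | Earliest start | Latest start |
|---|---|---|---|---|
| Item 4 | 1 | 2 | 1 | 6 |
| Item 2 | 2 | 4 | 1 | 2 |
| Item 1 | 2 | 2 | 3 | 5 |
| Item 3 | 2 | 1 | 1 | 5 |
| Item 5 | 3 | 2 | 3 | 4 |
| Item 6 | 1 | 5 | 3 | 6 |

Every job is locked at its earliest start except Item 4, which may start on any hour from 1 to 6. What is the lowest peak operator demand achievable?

9

Item 4@1: h1:7  h2:5  h3:9  h4:4  h5:2  h6:0 → peak 9
Item 4@2: h1:5  h2:7  h3:9  h4:4  h5:2  h6:0 → peak 9
Item 4@3: h1:5  h2:5  h3:11  h4:4  h5:2  h6:0 → peak 11
Item 4@4: h1:5  h2:5  h3:9  h4:6  h5:2  h6:0 → peak 9
Item 4@5: h1:5  h2:5  h3:9  h4:4  h5:4  h6:0 → peak 9
Item 4@6: h1:5  h2:5  h3:9  h4:4  h5:2  h6:2 → peak 9
Best is Item 4@1, peak 9.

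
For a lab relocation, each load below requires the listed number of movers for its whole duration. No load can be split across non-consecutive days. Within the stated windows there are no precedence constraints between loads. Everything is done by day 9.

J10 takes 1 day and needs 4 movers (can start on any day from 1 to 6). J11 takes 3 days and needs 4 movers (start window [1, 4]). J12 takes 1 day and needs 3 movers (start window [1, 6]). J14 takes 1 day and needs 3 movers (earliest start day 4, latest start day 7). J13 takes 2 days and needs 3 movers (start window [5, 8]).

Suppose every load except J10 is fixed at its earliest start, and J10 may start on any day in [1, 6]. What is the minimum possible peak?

J10@1: d1:11  d2:4  d3:4  d4:3  d5:3  d6:3  d7:0  d8:0  d9:0 → peak 11
J10@2: d1:7  d2:8  d3:4  d4:3  d5:3  d6:3  d7:0  d8:0  d9:0 → peak 8
J10@3: d1:7  d2:4  d3:8  d4:3  d5:3  d6:3  d7:0  d8:0  d9:0 → peak 8
J10@4: d1:7  d2:4  d3:4  d4:7  d5:3  d6:3  d7:0  d8:0  d9:0 → peak 7
J10@5: d1:7  d2:4  d3:4  d4:3  d5:7  d6:3  d7:0  d8:0  d9:0 → peak 7
J10@6: d1:7  d2:4  d3:4  d4:3  d5:3  d6:7  d7:0  d8:0  d9:0 → peak 7
Best is J10@4, peak 7.

7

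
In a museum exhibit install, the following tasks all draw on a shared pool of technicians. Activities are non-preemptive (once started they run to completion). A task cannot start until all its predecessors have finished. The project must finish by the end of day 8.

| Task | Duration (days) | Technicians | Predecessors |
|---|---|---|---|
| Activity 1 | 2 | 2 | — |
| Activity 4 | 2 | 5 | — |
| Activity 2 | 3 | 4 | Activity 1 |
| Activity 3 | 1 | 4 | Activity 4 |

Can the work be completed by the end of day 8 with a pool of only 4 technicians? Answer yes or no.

no

The minimum achievable peak is 5; 4 < 5, so no feasible schedule stays within the cap.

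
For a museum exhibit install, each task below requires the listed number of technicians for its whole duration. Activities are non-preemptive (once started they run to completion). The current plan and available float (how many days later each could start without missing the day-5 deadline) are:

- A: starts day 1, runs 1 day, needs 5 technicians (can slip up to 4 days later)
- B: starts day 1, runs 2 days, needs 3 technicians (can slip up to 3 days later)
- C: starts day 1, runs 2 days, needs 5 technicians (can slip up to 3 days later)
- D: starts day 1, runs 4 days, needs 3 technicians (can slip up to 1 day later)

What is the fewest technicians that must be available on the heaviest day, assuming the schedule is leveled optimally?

8

Early-start (A@1, B@1, C@1, D@1) gives peak 16: d1:16  d2:11  d3:3  d4:3  d5:0.
Shift C→3, D→2.
Schedule A@1, B@1, C@3, D@2: d1:8  d2:6  d3:8  d4:8  d5:3 — peak 8.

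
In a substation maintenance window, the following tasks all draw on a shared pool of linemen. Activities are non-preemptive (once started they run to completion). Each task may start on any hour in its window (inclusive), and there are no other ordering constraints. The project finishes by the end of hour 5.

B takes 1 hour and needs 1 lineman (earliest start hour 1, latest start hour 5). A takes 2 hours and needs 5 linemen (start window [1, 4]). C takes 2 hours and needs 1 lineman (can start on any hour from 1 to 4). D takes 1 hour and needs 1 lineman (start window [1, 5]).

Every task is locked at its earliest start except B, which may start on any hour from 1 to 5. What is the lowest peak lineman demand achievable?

B@1: h1:8  h2:6  h3:0  h4:0  h5:0 → peak 8
B@2: h1:7  h2:7  h3:0  h4:0  h5:0 → peak 7
B@3: h1:7  h2:6  h3:1  h4:0  h5:0 → peak 7
B@4: h1:7  h2:6  h3:0  h4:1  h5:0 → peak 7
B@5: h1:7  h2:6  h3:0  h4:0  h5:1 → peak 7
Best is B@2, peak 7.

7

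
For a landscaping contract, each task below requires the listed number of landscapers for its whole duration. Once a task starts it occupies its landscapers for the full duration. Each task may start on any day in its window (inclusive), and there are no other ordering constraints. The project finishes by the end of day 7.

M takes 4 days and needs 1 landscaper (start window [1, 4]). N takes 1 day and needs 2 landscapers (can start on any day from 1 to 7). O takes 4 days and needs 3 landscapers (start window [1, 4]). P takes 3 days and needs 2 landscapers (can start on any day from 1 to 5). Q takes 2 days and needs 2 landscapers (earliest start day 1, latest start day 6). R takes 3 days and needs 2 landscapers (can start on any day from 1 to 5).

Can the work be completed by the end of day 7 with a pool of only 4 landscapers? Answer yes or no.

no

Total landscaper-days = 34; over 7 days the average is 34/7 > 4, so some day must exceed 4.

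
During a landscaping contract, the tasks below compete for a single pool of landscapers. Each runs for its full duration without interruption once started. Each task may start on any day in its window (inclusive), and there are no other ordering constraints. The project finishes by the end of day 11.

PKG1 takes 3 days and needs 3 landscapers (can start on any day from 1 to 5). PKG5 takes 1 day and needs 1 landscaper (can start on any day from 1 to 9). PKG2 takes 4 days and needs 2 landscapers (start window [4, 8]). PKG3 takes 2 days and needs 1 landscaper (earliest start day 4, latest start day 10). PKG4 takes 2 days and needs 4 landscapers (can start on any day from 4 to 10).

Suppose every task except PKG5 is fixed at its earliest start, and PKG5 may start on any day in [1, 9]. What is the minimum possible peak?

7

PKG5@1: d1:4  d2:3  d3:3  d4:7  d5:7  d6:2  d7:2  d8:0  d9:0  d10:0  d11:0 → peak 7
PKG5@2: d1:3  d2:4  d3:3  d4:7  d5:7  d6:2  d7:2  d8:0  d9:0  d10:0  d11:0 → peak 7
PKG5@3: d1:3  d2:3  d3:4  d4:7  d5:7  d6:2  d7:2  d8:0  d9:0  d10:0  d11:0 → peak 7
PKG5@4: d1:3  d2:3  d3:3  d4:8  d5:7  d6:2  d7:2  d8:0  d9:0  d10:0  d11:0 → peak 8
PKG5@5: d1:3  d2:3  d3:3  d4:7  d5:8  d6:2  d7:2  d8:0  d9:0  d10:0  d11:0 → peak 8
PKG5@6: d1:3  d2:3  d3:3  d4:7  d5:7  d6:3  d7:2  d8:0  d9:0  d10:0  d11:0 → peak 7
PKG5@7: d1:3  d2:3  d3:3  d4:7  d5:7  d6:2  d7:3  d8:0  d9:0  d10:0  d11:0 → peak 7
PKG5@8: d1:3  d2:3  d3:3  d4:7  d5:7  d6:2  d7:2  d8:1  d9:0  d10:0  d11:0 → peak 7
PKG5@9: d1:3  d2:3  d3:3  d4:7  d5:7  d6:2  d7:2  d8:0  d9:1  d10:0  d11:0 → peak 7
Best is PKG5@1, peak 7.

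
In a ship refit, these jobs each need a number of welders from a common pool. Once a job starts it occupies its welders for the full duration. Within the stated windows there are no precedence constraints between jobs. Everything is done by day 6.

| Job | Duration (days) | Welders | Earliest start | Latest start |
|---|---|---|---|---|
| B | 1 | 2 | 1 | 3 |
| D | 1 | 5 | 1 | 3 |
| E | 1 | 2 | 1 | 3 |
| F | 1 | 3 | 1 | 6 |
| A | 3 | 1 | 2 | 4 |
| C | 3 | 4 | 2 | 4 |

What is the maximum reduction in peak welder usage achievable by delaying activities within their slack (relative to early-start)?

Early-start peak: d1:12  d2:5  d3:5  d4:5  d5:0  d6:0 ⇒ 12.
Leveled (B@1, D@2, E@1, F@3, A@3, C@4): d1:4  d2:5  d3:4  d4:5  d5:5  d6:4 ⇒ 5.
Reduction 12 − 5 = 7.

7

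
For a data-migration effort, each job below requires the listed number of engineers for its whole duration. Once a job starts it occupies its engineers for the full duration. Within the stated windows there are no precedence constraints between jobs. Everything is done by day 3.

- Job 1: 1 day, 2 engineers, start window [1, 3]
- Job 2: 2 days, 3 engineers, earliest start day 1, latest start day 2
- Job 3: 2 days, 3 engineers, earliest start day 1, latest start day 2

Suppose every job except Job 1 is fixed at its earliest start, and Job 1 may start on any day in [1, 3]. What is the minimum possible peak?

6

Job 1@1: d1:8  d2:6  d3:0 → peak 8
Job 1@2: d1:6  d2:8  d3:0 → peak 8
Job 1@3: d1:6  d2:6  d3:2 → peak 6
Best is Job 1@3, peak 6.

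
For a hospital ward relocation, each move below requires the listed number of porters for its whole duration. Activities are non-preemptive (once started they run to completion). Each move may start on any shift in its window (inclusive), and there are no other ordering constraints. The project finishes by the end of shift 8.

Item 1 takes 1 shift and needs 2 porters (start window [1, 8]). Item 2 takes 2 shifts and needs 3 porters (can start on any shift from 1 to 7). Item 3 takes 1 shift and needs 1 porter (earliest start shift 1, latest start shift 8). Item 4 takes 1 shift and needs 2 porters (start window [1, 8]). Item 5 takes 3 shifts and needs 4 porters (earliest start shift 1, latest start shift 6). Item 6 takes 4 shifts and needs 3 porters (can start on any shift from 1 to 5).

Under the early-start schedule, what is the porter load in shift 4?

At early start, shift 4 has: Item 6.
Demand: 3 = 3.

3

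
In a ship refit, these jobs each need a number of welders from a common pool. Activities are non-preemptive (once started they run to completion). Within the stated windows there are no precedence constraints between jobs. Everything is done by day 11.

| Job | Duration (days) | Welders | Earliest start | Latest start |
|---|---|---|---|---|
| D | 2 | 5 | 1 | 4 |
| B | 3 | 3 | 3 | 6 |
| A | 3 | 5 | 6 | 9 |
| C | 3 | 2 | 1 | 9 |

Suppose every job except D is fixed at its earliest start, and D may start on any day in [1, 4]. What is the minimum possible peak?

7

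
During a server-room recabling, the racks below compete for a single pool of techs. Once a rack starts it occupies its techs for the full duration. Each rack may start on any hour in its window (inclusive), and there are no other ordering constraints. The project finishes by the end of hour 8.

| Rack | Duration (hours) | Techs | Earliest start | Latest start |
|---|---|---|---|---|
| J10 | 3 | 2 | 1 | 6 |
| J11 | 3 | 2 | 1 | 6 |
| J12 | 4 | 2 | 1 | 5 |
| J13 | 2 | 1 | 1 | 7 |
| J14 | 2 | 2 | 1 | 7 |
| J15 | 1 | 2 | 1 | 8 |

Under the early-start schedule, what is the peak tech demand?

Early-start schedule: J10@1, J11@1, J12@1, J13@1, J14@1, J15@1.
Load per hour: hour 1: 11, hour 2: 9, hour 3: 6, hour 4: 2, hour 5: 0, hour 6: 0, hour 7: 0, hour 8: 0.
Peak is 11.

11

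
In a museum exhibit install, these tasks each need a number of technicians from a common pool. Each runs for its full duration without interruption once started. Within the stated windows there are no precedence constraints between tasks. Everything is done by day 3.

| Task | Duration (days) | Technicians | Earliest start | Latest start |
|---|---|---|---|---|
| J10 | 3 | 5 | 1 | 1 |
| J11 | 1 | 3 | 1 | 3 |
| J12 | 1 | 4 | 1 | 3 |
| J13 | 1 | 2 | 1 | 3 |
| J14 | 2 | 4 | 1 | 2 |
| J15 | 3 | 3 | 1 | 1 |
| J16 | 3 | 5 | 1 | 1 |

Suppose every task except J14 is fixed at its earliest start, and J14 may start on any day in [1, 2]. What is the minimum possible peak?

J14@1: d1:26  d2:17  d3:13 → peak 26
J14@2: d1:22  d2:17  d3:17 → peak 22
Best is J14@2, peak 22.

22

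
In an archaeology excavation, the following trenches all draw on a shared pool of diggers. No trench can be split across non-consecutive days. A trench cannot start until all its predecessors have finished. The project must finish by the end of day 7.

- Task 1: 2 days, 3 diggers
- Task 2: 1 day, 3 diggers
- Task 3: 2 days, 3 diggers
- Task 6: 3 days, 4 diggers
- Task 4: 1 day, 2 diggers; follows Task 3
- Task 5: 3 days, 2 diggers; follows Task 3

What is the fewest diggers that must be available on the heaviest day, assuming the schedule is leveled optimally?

Early-start (Task 1@1, Task 2@1, Task 3@1, Task 6@1, Task 4@3, Task 5@3) gives peak 13: d1:13  d2:10  d3:8  d4:2  d5:2  d6:0  d7:0.
Shift Task 3→2, Task 6→4, Task 4→4, Task 5→5.
Schedule Task 1@1, Task 2@1, Task 3@2, Task 6@4, Task 4@4, Task 5@5: d1:6  d2:6  d3:3  d4:6  d5:6  d6:6  d7:2 — peak 6.

6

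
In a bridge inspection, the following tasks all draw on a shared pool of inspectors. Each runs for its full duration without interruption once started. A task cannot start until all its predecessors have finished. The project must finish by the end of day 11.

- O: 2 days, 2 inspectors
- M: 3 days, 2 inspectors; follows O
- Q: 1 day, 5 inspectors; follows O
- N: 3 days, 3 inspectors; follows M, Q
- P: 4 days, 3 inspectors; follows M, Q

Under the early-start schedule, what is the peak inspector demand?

7

Early-start schedule: O@1, M@3, Q@3, N@6, P@6.
Load per day: day 1: 2, day 2: 2, day 3: 7, day 4: 2, day 5: 2, day 6: 6, day 7: 6, day 8: 6, day 9: 3, day 10: 0, day 11: 0.
Peak is 7.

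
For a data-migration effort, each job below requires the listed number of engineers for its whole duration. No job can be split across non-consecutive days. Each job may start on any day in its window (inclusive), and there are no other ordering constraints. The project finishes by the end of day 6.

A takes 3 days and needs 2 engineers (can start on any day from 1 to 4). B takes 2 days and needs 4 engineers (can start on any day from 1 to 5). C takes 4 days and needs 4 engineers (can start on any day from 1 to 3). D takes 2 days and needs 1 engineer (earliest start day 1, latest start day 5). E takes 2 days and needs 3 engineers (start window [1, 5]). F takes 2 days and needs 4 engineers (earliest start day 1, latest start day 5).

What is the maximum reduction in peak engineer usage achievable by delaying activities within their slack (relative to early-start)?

Early-start peak: d1:18  d2:18  d3:6  d4:4  d5:0  d6:0 ⇒ 18.
Leveled (A@1, B@1, C@3, D@1, E@3, F@5): d1:7  d2:7  d3:9  d4:7  d5:8  d6:8 ⇒ 9.
Reduction 18 − 9 = 9.

9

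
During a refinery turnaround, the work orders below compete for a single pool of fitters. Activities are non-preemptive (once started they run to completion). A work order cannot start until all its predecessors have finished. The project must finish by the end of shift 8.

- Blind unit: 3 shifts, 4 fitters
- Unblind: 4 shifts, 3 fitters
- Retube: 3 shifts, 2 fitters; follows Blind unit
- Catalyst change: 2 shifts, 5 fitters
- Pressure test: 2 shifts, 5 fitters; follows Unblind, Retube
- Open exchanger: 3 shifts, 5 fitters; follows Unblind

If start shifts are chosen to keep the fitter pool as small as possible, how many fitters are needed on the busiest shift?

10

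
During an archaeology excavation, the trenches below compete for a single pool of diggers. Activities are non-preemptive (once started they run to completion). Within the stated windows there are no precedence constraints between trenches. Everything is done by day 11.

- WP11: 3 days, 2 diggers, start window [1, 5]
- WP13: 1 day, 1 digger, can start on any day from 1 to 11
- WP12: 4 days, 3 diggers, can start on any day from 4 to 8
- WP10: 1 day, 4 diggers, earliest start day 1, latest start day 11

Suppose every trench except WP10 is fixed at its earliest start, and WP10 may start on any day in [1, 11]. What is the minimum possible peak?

WP10@1: d1:7  d2:2  d3:2  d4:3  d5:3  d6:3  d7:3  d8:0  d9:0  d10:0  d11:0 → peak 7
WP10@2: d1:3  d2:6  d3:2  d4:3  d5:3  d6:3  d7:3  d8:0  d9:0  d10:0  d11:0 → peak 6
WP10@3: d1:3  d2:2  d3:6  d4:3  d5:3  d6:3  d7:3  d8:0  d9:0  d10:0  d11:0 → peak 6
WP10@4: d1:3  d2:2  d3:2  d4:7  d5:3  d6:3  d7:3  d8:0  d9:0  d10:0  d11:0 → peak 7
WP10@5: d1:3  d2:2  d3:2  d4:3  d5:7  d6:3  d7:3  d8:0  d9:0  d10:0  d11:0 → peak 7
WP10@6: d1:3  d2:2  d3:2  d4:3  d5:3  d6:7  d7:3  d8:0  d9:0  d10:0  d11:0 → peak 7
WP10@7: d1:3  d2:2  d3:2  d4:3  d5:3  d6:3  d7:7  d8:0  d9:0  d10:0  d11:0 → peak 7
WP10@8: d1:3  d2:2  d3:2  d4:3  d5:3  d6:3  d7:3  d8:4  d9:0  d10:0  d11:0 → peak 4
WP10@9: d1:3  d2:2  d3:2  d4:3  d5:3  d6:3  d7:3  d8:0  d9:4  d10:0  d11:0 → peak 4
WP10@10: d1:3  d2:2  d3:2  d4:3  d5:3  d6:3  d7:3  d8:0  d9:0  d10:4  d11:0 → peak 4
WP10@11: d1:3  d2:2  d3:2  d4:3  d5:3  d6:3  d7:3  d8:0  d9:0  d10:0  d11:4 → peak 4
Best is WP10@8, peak 4.

4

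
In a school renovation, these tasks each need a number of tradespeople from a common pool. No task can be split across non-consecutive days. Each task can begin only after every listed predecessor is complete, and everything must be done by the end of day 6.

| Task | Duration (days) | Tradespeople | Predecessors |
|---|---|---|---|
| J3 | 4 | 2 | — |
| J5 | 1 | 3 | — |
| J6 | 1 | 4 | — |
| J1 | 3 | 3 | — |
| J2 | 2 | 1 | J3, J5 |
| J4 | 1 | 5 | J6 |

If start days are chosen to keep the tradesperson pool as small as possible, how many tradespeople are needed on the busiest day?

6

Early-start (J3@1, J5@1, J6@1, J1@1, J2@5, J4@2) gives peak 12: d1:12  d2:10  d3:5  d4:2  d5:1  d6:1.
Shift J6→2, J1→3, J4→6.
Schedule J3@1, J5@1, J6@2, J1@3, J2@5, J4@6: d1:5  d2:6  d3:5  d4:5  d5:4  d6:6 — peak 6.
Total tradesperson-days = 31 over 6 days ⇒ peak ≥ ⌈31/6⌉ = 6, so 6 is optimal.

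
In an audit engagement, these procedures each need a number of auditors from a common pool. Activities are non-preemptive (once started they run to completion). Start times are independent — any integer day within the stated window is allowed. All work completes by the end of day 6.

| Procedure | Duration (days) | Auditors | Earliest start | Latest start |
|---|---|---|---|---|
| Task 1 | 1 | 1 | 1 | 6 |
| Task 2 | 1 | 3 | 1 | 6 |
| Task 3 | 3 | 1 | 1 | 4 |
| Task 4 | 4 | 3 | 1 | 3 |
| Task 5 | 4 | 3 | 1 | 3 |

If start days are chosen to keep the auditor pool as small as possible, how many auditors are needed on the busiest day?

Early-start (Task 1@1, Task 2@1, Task 3@1, Task 4@1, Task 5@1) gives peak 11: d1:11  d2:7  d3:7  d4:6  d5:0  d6:0.
Shift Task 4→2, Task 5→2.
Schedule Task 1@1, Task 2@1, Task 3@1, Task 4@2, Task 5@2: d1:5  d2:7  d3:7  d4:6  d5:6  d6:0 — peak 7.

7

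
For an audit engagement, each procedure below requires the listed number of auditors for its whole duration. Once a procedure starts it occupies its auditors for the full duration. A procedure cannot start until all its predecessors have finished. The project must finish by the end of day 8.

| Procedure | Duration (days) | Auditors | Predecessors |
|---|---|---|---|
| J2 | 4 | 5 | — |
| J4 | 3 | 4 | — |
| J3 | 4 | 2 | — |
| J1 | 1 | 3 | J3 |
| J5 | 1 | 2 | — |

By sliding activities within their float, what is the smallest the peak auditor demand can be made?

7

Early-start (J2@1, J4@1, J3@1, J1@5, J5@1) gives peak 13: d1:13  d2:11  d3:11  d4:7  d5:3  d6:0  d7:0  d8:0.
Shift J4→5, J5→6.
Schedule J2@1, J4@5, J3@1, J1@5, J5@6: d1:7  d2:7  d3:7  d4:7  d5:7  d6:6  d7:4  d8:0 — peak 7.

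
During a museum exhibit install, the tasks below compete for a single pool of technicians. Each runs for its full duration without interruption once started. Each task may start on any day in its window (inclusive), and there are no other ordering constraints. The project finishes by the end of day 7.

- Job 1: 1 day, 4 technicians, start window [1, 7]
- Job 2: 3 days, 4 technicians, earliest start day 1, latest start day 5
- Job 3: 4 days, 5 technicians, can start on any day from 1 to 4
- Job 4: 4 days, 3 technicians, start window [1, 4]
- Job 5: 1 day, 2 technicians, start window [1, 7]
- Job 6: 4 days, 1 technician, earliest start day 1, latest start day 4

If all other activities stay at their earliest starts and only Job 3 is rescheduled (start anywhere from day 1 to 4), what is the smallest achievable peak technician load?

Job 3@1: d1:19  d2:13  d3:13  d4:9  d5:0  d6:0  d7:0 → peak 19
Job 3@2: d1:14  d2:13  d3:13  d4:9  d5:5  d6:0  d7:0 → peak 14
Job 3@3: d1:14  d2:8  d3:13  d4:9  d5:5  d6:5  d7:0 → peak 14
Job 3@4: d1:14  d2:8  d3:8  d4:9  d5:5  d6:5  d7:5 → peak 14
Best is Job 3@2, peak 14.

14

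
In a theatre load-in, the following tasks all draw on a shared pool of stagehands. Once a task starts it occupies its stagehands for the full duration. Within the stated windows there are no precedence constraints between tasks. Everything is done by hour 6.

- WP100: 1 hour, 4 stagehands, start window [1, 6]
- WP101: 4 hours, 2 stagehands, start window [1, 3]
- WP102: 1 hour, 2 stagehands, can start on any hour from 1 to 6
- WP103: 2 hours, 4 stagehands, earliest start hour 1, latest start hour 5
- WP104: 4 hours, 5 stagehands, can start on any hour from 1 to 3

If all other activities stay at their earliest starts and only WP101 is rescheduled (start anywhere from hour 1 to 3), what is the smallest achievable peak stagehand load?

WP101@1: h1:17  h2:11  h3:7  h4:7  h5:0  h6:0 → peak 17
WP101@2: h1:15  h2:11  h3:7  h4:7  h5:2  h6:0 → peak 15
WP101@3: h1:15  h2:9  h3:7  h4:7  h5:2  h6:2 → peak 15
Best is WP101@2, peak 15.

15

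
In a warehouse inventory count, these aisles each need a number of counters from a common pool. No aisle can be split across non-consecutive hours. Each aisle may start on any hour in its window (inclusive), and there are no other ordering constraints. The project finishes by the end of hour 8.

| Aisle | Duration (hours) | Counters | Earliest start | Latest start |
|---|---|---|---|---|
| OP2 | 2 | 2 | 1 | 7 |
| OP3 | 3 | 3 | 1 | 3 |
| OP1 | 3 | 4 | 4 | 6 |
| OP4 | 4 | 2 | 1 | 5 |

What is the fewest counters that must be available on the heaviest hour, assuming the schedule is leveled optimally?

Early-start (OP2@1, OP3@1, OP1@4, OP4@1) gives peak 7: h1:7  h2:7  h3:5  h4:6  h5:4  h6:4  h7:0  h8:0.
Shift OP3→3, OP1→6.
Schedule OP2@1, OP3@3, OP1@6, OP4@1: h1:4  h2:4  h3:5  h4:5  h5:3  h6:4  h7:4  h8:4 — peak 5.
Total counter-hours = 33 over 8 hours ⇒ peak ≥ ⌈33/8⌉ = 5, so 5 is optimal.

5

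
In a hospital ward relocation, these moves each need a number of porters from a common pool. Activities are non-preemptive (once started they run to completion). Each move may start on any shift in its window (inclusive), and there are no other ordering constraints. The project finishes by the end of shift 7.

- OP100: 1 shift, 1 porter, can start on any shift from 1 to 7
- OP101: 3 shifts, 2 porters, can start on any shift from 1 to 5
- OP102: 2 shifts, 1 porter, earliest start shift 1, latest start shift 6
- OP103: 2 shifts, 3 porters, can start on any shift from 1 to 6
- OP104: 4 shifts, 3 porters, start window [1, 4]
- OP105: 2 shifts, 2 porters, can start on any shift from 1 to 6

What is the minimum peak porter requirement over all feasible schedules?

5

Early-start (OP100@1, OP101@1, OP102@1, OP103@1, OP104@1, OP105@1) gives peak 12: s1:12  s2:11  s3:5  s4:3  s5:0  s6:0  s7:0.
Shift OP102→4, OP103→2, OP104→4, OP105→6.
Schedule OP100@1, OP101@1, OP102@4, OP103@2, OP104@4, OP105@6: s1:3  s2:5  s3:5  s4:4  s5:4  s6:5  s7:5 — peak 5.
Total porter-shifts = 31 over 7 shifts ⇒ peak ≥ ⌈31/7⌉ = 5, so 5 is optimal.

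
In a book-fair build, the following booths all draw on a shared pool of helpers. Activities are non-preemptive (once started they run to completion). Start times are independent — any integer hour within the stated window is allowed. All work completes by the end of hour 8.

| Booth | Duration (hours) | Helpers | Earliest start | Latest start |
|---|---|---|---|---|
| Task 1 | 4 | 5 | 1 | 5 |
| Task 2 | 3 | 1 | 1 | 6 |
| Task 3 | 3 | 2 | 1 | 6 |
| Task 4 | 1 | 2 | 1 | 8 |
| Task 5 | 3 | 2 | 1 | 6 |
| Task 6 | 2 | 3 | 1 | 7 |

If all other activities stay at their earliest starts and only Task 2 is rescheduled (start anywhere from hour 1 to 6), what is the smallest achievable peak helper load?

14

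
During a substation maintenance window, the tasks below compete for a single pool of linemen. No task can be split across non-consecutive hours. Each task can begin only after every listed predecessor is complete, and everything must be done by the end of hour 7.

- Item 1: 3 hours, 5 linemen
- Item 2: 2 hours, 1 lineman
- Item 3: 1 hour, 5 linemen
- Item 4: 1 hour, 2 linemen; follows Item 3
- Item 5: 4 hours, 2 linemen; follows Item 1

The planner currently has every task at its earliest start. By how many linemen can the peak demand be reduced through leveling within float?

4

Early-start peak: h1:11  h2:8  h3:5  h4:2  h5:2  h6:2  h7:2 ⇒ 11.
Leveled (Item 1@1, Item 2@1, Item 3@4, Item 4@5, Item 5@4): h1:6  h2:6  h3:5  h4:7  h5:4  h6:2  h7:2 ⇒ 7.
Reduction 11 − 7 = 4.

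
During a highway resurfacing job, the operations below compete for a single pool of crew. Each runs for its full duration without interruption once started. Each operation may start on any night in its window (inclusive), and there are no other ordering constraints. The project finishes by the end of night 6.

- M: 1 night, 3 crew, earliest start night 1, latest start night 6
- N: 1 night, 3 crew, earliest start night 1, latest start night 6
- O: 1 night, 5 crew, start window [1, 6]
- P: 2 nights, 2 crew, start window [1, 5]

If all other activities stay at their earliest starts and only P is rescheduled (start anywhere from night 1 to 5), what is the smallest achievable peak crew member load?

11

P@1: n1:13  n2:2  n3:0  n4:0  n5:0  n6:0 → peak 13
P@2: n1:11  n2:2  n3:2  n4:0  n5:0  n6:0 → peak 11
P@3: n1:11  n2:0  n3:2  n4:2  n5:0  n6:0 → peak 11
P@4: n1:11  n2:0  n3:0  n4:2  n5:2  n6:0 → peak 11
P@5: n1:11  n2:0  n3:0  n4:0  n5:2  n6:2 → peak 11
Best is P@2, peak 11.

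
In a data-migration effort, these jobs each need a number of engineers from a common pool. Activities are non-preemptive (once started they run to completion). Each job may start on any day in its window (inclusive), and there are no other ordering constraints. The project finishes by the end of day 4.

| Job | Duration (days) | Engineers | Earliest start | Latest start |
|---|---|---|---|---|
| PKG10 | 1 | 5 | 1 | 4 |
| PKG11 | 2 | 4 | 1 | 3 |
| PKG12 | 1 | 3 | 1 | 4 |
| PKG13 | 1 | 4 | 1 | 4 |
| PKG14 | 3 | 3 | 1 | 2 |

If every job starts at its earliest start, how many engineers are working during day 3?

At early start, day 3 has: PKG14.
Demand: 3 = 3.

3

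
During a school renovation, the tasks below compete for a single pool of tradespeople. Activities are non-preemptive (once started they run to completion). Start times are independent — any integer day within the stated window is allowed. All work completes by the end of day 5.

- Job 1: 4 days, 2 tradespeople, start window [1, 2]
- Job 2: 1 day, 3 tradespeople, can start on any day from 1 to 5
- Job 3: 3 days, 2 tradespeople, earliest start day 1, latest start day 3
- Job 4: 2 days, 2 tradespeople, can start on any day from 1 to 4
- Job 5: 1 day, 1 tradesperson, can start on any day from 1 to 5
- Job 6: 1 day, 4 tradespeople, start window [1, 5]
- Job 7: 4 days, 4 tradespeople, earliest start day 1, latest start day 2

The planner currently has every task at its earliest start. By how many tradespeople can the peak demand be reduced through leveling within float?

Early-start peak: d1:18  d2:10  d3:8  d4:6  d5:0 ⇒ 18.
Leveled (Job 1@1, Job 2@5, Job 3@1, Job 4@4, Job 5@1, Job 6@1, Job 7@2): d1:9  d2:8  d3:8  d4:8  d5:9 ⇒ 9.
Reduction 18 − 9 = 9.

9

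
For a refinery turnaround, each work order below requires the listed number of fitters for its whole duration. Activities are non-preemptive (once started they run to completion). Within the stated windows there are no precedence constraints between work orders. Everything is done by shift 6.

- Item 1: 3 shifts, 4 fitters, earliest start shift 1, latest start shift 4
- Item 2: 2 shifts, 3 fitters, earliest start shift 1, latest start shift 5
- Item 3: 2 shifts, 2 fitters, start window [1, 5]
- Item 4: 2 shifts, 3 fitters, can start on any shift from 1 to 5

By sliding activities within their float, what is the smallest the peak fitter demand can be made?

6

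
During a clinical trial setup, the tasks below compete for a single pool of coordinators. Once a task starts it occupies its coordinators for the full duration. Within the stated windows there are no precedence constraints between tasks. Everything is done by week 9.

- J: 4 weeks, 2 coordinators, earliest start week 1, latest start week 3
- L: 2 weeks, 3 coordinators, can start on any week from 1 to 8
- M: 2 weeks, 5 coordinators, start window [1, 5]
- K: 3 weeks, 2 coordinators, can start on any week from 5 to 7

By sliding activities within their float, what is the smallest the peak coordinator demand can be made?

Early-start (J@1, L@1, M@1, K@5) gives peak 10: w1:10  w2:10  w3:2  w4:2  w5:2  w6:2  w7:2  w8:0  w9:0.
Shift M→5, K→7.
Schedule J@1, L@1, M@5, K@7: w1:5  w2:5  w3:2  w4:2  w5:5  w6:5  w7:2  w8:2  w9:2 — peak 5.

5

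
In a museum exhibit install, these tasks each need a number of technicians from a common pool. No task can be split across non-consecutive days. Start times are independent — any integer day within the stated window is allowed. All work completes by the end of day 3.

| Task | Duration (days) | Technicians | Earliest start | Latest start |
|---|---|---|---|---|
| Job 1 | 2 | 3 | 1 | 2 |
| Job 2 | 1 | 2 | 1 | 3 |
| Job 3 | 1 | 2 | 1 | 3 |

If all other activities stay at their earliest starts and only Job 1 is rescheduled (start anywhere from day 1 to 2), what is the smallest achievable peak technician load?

4

Job 1@1: d1:7  d2:3  d3:0 → peak 7
Job 1@2: d1:4  d2:3  d3:3 → peak 4
Best is Job 1@2, peak 4.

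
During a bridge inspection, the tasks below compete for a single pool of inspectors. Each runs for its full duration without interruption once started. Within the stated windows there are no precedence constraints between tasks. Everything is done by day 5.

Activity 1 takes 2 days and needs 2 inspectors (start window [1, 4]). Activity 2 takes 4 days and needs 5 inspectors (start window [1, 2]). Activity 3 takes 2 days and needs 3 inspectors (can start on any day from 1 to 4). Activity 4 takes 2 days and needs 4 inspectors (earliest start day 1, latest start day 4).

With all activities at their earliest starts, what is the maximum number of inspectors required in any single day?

Early-start schedule: Activity 1@1, Activity 2@1, Activity 3@1, Activity 4@1.
Load per day: day 1: 14, day 2: 14, day 3: 5, day 4: 5, day 5: 0.
Peak is 14.

14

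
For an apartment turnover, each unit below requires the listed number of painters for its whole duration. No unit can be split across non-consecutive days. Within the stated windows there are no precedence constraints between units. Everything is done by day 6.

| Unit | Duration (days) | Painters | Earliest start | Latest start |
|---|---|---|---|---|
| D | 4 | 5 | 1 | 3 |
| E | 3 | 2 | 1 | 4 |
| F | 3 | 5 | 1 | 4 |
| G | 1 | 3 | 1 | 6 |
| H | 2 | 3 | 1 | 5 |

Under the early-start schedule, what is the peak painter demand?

Early-start schedule: D@1, E@1, F@1, G@1, H@1.
Load per day: day 1: 18, day 2: 15, day 3: 12, day 4: 5, day 5: 0, day 6: 0.
Peak is 18.

18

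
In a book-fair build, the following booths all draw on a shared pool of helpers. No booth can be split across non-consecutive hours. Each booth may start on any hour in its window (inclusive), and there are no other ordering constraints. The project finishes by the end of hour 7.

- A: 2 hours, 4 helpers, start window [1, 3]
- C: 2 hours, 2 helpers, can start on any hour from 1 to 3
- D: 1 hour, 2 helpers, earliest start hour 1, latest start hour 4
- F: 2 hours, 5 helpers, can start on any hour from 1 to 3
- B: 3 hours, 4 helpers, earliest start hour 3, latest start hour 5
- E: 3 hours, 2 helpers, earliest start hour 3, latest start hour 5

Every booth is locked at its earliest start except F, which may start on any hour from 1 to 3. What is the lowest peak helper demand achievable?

F@1: h1:13  h2:11  h3:6  h4:6  h5:6  h6:0  h7:0 → peak 13
F@2: h1:8  h2:11  h3:11  h4:6  h5:6  h6:0  h7:0 → peak 11
F@3: h1:8  h2:6  h3:11  h4:11  h5:6  h6:0  h7:0 → peak 11
Best is F@2, peak 11.

11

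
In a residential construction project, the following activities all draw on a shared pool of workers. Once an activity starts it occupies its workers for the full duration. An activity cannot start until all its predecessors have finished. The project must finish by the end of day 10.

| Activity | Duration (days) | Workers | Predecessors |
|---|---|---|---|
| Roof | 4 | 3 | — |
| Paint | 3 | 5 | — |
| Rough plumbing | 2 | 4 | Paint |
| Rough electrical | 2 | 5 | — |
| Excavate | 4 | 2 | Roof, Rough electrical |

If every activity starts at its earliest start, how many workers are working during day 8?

2

At early start, day 8 has: Excavate.
Demand: 2 = 2.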